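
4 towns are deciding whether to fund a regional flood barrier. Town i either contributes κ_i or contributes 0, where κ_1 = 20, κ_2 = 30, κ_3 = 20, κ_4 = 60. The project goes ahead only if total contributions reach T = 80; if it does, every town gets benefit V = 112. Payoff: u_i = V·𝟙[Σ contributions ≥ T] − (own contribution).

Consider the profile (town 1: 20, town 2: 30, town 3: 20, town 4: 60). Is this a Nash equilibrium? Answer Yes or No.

No

Total = 130 ≥ 80: provided.
Town 1 (pledges 20, payoff 92): dropping to 0 → total 110, payoff 112. Profitable deviation.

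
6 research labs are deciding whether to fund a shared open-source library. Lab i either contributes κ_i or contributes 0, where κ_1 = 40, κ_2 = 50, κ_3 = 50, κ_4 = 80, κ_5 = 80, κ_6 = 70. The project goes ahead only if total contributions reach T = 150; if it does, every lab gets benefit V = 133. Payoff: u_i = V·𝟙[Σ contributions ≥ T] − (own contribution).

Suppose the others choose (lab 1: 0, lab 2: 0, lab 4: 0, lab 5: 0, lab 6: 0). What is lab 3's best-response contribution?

Others' total = 0. Even contributing 50 gives 50 < 150: no benefit either way.
Best response: 0.

0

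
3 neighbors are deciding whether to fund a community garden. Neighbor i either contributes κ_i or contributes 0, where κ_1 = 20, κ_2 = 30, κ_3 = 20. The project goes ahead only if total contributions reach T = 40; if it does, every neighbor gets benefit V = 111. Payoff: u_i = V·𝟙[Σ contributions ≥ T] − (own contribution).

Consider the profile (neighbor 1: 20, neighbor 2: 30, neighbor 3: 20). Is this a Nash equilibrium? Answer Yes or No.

No

Total = 70 ≥ 40: provided.
Neighbor 1 (pledges 20, payoff 91): dropping to 0 → total 50, payoff 111. Profitable deviation.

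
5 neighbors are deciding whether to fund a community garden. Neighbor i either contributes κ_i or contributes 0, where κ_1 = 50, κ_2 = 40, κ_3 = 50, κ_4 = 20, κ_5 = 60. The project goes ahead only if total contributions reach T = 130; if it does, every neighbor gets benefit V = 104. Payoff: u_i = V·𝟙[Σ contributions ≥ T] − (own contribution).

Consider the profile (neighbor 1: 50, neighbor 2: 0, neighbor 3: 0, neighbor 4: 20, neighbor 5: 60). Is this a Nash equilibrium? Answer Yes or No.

Total = 130 ≥ 130: provided.
Neighbor 1 (pledges 50, payoff 54): dropping to 0 → total 80, payoff 0. No gain.
Neighbor 2 (pledges 0, payoff 104): pledging 40 → total 170, payoff 64. No gain.
Neighbor 3 (pledges 0, payoff 104): pledging 50 → total 180, payoff 54. No gain.
Neighbor 4 (pledges 20, payoff 84): dropping to 0 → total 110, payoff 0. No gain.
Neighbor 5 (pledges 60, payoff 44): dropping to 0 → total 70, payoff 0. No gain.

Yes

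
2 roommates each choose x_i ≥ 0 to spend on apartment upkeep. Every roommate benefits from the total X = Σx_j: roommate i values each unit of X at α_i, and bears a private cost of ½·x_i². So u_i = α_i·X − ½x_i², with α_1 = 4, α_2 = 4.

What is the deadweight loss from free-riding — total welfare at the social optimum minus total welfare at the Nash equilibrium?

16

Roommate i's FOC: ∂u_i/∂x_i = α_i − x_i = 0, so x_i* = α_i.
NE contributions = (4, 4); X = 8.
W^NE = (Σα)·X − ½Σα_i² = 8² − ½·32 = 48.
Planner sets x_i = Σα_j = 8 for every i, so X^SO = 2·8 = 16.
W^SO = (Σα)·X^SO − ½·2·(Σα)² = (2/2)·8² = 64.
Deadweight loss = W^SO − W^NE = 16.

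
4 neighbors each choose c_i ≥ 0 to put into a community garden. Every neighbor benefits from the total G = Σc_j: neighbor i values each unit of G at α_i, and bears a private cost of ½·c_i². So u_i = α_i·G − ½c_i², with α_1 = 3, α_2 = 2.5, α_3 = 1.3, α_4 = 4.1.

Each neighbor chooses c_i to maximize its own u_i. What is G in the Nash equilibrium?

Neighbor i's FOC: ∂u_i/∂c_i = α_i − c_i = 0, so c_i* = α_i.
NE contributions = (3, 2.5, 1.3, 4.1); G = 10.9.

10.9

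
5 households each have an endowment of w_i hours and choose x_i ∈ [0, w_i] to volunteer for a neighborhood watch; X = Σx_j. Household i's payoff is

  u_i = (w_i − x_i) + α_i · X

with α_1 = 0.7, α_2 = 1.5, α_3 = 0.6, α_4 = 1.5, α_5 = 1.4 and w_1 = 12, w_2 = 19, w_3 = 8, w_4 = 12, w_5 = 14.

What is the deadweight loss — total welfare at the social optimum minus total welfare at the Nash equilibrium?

∂u_i/∂x_i = α_i − 1, so household i contributes w_i if α_i > 1, else 0.
α_i > 1 for i ∈ {2, 4, 5}; NE contributions (0, 19, 0, 12, 14), X = 45.
W^NE = Σw_i − X^NE + (Σα_i)·X^NE = 65 + 4.7·45 = 276.5.
Planner: ∂(Σu_j)/∂x_i = Σα_j − 1 = 4.7 > 0, so everyone contributes w_i; X^SO = 65, W^SO = 65 + 4.7·65 = 370.5.
Deadweight loss = 94.

94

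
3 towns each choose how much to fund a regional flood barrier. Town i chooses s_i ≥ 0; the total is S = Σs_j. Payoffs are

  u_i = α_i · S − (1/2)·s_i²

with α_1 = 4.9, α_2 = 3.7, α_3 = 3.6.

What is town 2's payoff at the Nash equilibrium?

38.295

Town i's FOC: ∂u_i/∂s_i = α_i − s_i = 0, so s_i* = α_i.
NE contributions = (4.9, 3.7, 3.6); S = 12.2.
u_2 = α_2·S − ½·(s_2)² = 3.7·12.2 − ½·3.7² = 38.295.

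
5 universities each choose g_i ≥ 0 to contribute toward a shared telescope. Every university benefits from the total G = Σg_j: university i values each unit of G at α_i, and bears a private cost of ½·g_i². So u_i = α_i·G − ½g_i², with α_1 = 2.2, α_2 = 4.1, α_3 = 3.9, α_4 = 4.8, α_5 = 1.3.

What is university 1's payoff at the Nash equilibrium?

33.44

University i's FOC: ∂u_i/∂g_i = α_i − g_i = 0, so g_i* = α_i.
NE contributions = (2.2, 4.1, 3.9, 4.8, 1.3); G = 16.3.
u_1 = α_1·G − ½·(g_1)² = 2.2·16.3 − ½·2.2² = 33.44.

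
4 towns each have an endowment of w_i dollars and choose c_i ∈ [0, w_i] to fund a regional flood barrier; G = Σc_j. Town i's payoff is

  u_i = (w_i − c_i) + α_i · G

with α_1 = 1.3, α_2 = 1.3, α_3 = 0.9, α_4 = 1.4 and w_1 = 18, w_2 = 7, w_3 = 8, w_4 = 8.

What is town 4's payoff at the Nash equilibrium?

∂u_i/∂c_i = α_i − 1, so town i contributes w_i if α_i > 1, else 0.
α_i > 1 for i ∈ {1, 2, 4}; NE contributions (18, 7, 0, 8), G = 33.
u_4 = (8 − 8) + 1.4·33 = 46.2.

46.2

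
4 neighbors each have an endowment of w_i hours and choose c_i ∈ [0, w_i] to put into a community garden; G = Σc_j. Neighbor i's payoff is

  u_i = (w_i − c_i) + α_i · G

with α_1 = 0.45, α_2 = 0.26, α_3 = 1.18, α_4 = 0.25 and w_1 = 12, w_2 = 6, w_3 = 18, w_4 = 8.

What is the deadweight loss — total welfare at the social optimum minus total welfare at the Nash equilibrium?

∂u_i/∂c_i = α_i − 1, so neighbor i contributes w_i if α_i > 1, else 0.
α_i > 1 for i ∈ {3}; NE contributions (0, 0, 18, 0), G = 18.
W^NE = Σw_i − G^NE + (Σα_i)·G^NE = 44 + 1.14·18 = 64.52.
Planner: ∂(Σu_j)/∂c_i = Σα_j − 1 = 1.14 > 0, so everyone contributes w_i; G^SO = 44, W^SO = 44 + 1.14·44 = 94.16.
Deadweight loss = 29.64.

29.64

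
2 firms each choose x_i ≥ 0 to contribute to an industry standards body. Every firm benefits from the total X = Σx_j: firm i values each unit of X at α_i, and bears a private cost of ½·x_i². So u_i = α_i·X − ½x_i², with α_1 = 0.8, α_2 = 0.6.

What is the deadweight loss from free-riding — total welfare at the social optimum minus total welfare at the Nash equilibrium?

0.5

Firm i's FOC: ∂u_i/∂x_i = α_i − x_i = 0, so x_i* = α_i.
NE contributions = (0.8, 0.6); X = 1.4.
W^NE = (Σα)·X − ½Σα_i² = 1.4² − ½·1 = 1.46.
Planner sets x_i = Σα_j = 1.4 for every i, so X^SO = 2·1.4 = 2.8.
W^SO = (Σα)·X^SO − ½·2·(Σα)² = (2/2)·1.4² = 1.96.
Deadweight loss = W^SO − W^NE = 0.5.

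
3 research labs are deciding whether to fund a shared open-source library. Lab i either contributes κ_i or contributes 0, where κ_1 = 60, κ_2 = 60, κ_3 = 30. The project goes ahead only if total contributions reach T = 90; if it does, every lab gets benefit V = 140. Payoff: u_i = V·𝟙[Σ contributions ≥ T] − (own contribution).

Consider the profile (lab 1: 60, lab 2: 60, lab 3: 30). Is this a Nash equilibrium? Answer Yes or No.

No

Total = 150 ≥ 90: provided.
Lab 1 (pledges 60, payoff 80): dropping to 0 → total 90, payoff 140. Profitable deviation.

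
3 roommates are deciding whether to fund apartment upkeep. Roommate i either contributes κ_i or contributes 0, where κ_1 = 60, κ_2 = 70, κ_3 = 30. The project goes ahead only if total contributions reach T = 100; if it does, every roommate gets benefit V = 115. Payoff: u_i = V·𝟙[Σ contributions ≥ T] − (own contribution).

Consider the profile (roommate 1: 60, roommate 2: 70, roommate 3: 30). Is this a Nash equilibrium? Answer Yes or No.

No

Total = 160 ≥ 100: provided.
Roommate 1 (pledges 60, payoff 55): dropping to 0 → total 100, payoff 115. Profitable deviation.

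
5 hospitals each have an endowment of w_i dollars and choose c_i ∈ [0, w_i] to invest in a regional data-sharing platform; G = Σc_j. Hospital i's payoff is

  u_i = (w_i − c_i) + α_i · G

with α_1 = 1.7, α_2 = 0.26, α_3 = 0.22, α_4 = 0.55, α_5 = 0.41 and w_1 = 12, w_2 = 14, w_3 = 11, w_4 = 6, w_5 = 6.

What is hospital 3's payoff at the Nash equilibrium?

13.64

∂u_i/∂c_i = α_i − 1, so hospital i contributes w_i if α_i > 1, else 0.
α_i > 1 for i ∈ {1}; NE contributions (12, 0, 0, 0, 0), G = 12.
u_3 = (11 − 0) + 0.22·12 = 13.64.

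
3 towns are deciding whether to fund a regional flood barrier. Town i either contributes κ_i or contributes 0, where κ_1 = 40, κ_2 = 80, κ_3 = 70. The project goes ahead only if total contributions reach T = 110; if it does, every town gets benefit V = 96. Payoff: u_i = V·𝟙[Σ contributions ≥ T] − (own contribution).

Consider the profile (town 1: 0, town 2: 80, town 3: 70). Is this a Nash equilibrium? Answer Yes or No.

Total = 150 ≥ 110: provided.
Town 1 (pledges 0, payoff 96): pledging 40 → total 190, payoff 56. No gain.
Town 2 (pledges 80, payoff 16): dropping to 0 → total 70, payoff 0. No gain.
Town 3 (pledges 70, payoff 26): dropping to 0 → total 80, payoff 0. No gain.

Yes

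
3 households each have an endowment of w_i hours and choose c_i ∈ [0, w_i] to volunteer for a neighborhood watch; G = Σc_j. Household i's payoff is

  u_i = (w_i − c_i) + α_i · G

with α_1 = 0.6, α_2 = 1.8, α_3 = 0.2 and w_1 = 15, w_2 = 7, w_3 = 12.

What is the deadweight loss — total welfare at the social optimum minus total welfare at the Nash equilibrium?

43.2

∂u_i/∂c_i = α_i − 1, so household i contributes w_i if α_i > 1, else 0.
α_i > 1 for i ∈ {2}; NE contributions (0, 7, 0), G = 7.
W^NE = Σw_i − G^NE + (Σα_i)·G^NE = 34 + 1.6·7 = 45.2.
Planner: ∂(Σu_j)/∂c_i = Σα_j − 1 = 1.6 > 0, so everyone contributes w_i; G^SO = 34, W^SO = 34 + 1.6·34 = 88.4.
Deadweight loss = 43.2.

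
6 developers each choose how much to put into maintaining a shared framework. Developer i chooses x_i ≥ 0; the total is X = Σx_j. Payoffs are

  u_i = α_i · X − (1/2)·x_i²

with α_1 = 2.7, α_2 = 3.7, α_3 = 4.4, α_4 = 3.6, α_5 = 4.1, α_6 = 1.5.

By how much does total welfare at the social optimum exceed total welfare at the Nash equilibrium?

836.18

Developer i's FOC: ∂u_i/∂x_i = α_i − x_i = 0, so x_i* = α_i.
NE contributions = (2.7, 3.7, 4.4, 3.6, 4.1, 1.5); X = 20.
W^NE = (Σα)·X − ½Σα_i² = 20² − ½·72.36 = 363.82.
Planner sets x_i = Σα_j = 20 for every i, so X^SO = 6·20 = 120.
W^SO = (Σα)·X^SO − ½·6·(Σα)² = (6/2)·20² = 1200.
Deadweight loss = W^SO − W^NE = 836.18.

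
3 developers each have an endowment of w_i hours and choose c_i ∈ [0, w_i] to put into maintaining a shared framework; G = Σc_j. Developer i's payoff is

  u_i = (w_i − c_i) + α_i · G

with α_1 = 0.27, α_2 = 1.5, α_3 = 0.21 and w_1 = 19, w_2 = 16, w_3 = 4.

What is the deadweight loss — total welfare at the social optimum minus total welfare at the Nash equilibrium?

22.54

∂u_i/∂c_i = α_i − 1, so developer i contributes w_i if α_i > 1, else 0.
α_i > 1 for i ∈ {2}; NE contributions (0, 16, 0), G = 16.
W^NE = Σw_i − G^NE + (Σα_i)·G^NE = 39 + 0.98·16 = 54.68.
Planner: ∂(Σu_j)/∂c_i = Σα_j − 1 = 0.98 > 0, so everyone contributes w_i; G^SO = 39, W^SO = 39 + 0.98·39 = 77.22.
Deadweight loss = 22.54.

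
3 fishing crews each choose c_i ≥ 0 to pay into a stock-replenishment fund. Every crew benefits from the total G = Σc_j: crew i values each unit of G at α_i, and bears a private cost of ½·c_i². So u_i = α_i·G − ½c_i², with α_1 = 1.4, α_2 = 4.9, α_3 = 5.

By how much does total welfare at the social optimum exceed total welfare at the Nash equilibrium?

89.33

Crew i's FOC: ∂u_i/∂c_i = α_i − c_i = 0, so c_i* = α_i.
NE contributions = (1.4, 4.9, 5); G = 11.3.
W^NE = (Σα)·G − ½Σα_i² = 11.3² − ½·50.97 = 102.205.
Planner sets c_i = Σα_j = 11.3 for every i, so G^SO = 3·11.3 = 33.9.
W^SO = (Σα)·G^SO − ½·3·(Σα)² = (3/2)·11.3² = 191.535.
Deadweight loss = W^SO − W^NE = 89.33.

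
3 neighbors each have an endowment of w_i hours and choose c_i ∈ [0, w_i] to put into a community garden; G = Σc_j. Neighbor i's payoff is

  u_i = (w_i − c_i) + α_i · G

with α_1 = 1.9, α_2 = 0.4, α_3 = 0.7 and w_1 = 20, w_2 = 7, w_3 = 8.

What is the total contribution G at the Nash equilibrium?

20

∂u_i/∂c_i = α_i − 1, so neighbor i contributes w_i if α_i > 1, else 0.
α_i > 1 for i ∈ {1}; NE contributions (20, 0, 0), G = 20.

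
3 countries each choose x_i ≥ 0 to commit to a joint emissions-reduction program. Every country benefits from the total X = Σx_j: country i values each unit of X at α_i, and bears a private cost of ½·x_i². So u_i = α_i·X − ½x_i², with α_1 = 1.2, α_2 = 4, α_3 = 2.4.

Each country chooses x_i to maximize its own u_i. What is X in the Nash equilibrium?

7.6

Country i's FOC: ∂u_i/∂x_i = α_i − x_i = 0, so x_i* = α_i.
NE contributions = (1.2, 4, 2.4); X = 7.6.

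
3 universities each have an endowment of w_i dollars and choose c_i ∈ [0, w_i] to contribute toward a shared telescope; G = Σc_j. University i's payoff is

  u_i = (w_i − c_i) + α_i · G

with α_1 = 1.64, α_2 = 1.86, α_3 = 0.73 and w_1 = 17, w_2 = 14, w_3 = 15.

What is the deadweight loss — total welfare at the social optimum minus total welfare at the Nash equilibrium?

48.45

∂u_i/∂c_i = α_i − 1, so university i contributes w_i if α_i > 1, else 0.
α_i > 1 for i ∈ {1, 2}; NE contributions (17, 14, 0), G = 31.
W^NE = Σw_i − G^NE + (Σα_i)·G^NE = 46 + 3.23·31 = 146.13.
Planner: ∂(Σu_j)/∂c_i = Σα_j − 1 = 3.23 > 0, so everyone contributes w_i; G^SO = 46, W^SO = 46 + 3.23·46 = 194.58.
Deadweight loss = 48.45.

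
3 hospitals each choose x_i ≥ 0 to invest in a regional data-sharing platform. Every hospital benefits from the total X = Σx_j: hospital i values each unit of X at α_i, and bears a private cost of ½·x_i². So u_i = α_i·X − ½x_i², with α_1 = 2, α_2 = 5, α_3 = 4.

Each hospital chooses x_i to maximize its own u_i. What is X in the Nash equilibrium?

11

Hospital i's FOC: ∂u_i/∂x_i = α_i − x_i = 0, so x_i* = α_i.
NE contributions = (2, 5, 4); X = 11.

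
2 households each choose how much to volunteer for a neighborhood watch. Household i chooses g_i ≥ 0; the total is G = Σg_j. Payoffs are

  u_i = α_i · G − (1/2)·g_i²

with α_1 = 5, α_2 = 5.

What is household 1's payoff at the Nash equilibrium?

37.5

Household i's FOC: ∂u_i/∂g_i = α_i − g_i = 0, so g_i* = α_i.
NE contributions = (5, 5); G = 10.
u_1 = α_1·G − ½·(g_1)² = 5·10 − ½·5² = 37.5.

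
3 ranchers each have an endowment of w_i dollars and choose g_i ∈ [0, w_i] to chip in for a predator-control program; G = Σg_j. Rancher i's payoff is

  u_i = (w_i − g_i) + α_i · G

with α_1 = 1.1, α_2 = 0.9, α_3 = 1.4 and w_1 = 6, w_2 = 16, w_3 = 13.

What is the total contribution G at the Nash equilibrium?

19

∂u_i/∂g_i = α_i − 1, so rancher i contributes w_i if α_i > 1, else 0.
α_i > 1 for i ∈ {1, 3}; NE contributions (6, 0, 13), G = 19.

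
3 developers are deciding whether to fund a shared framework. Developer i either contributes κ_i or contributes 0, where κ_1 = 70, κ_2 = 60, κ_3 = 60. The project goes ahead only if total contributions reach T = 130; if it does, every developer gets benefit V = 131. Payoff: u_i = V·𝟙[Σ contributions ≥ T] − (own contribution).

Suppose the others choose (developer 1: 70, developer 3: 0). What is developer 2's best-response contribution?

Others' total = 70. Contributing 60 brings total to 130 ≥ 130: gain V − κ_2 = 71.
Best response: 60.

60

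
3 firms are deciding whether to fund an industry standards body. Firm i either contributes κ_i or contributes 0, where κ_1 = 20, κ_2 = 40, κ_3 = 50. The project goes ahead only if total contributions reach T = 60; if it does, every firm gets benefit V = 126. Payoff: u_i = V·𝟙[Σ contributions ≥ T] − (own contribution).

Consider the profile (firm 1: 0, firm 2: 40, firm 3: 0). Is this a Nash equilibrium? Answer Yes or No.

Total = 40 < 60: not provided.
Firm 1 (pledges 0, payoff 0): pledging 20 → total 60, payoff 106. Profitable deviation.

No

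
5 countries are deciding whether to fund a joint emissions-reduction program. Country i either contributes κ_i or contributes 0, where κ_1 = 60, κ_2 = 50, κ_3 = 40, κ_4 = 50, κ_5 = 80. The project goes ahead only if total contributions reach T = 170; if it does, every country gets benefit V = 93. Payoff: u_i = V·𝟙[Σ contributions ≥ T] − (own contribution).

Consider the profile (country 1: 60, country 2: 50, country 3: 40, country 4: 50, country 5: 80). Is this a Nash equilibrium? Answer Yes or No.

No

Total = 280 ≥ 170: provided.
Country 1 (pledges 60, payoff 33): dropping to 0 → total 220, payoff 93. Profitable deviation.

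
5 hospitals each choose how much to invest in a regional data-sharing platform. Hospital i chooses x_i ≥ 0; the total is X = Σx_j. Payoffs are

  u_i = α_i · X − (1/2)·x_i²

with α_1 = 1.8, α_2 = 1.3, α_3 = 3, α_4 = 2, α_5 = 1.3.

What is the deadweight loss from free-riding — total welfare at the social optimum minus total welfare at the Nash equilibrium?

Hospital i's FOC: ∂u_i/∂x_i = α_i − x_i = 0, so x_i* = α_i.
NE contributions = (1.8, 1.3, 3, 2, 1.3); X = 9.4.
W^NE = (Σα)·X − ½Σα_i² = 9.4² − ½·19.62 = 78.55.
Planner sets x_i = Σα_j = 9.4 for every i, so X^SO = 5·9.4 = 47.
W^SO = (Σα)·X^SO − ½·5·(Σα)² = (5/2)·9.4² = 220.9.
Deadweight loss = W^SO − W^NE = 142.35.

142.35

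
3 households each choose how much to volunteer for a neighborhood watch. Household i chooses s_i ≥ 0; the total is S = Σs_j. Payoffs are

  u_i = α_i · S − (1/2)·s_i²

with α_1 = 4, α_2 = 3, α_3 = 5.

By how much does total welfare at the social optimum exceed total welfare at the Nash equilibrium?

Household i's FOC: ∂u_i/∂s_i = α_i − s_i = 0, so s_i* = α_i.
NE contributions = (4, 3, 5); S = 12.
W^NE = (Σα)·S − ½Σα_i² = 12² − ½·50 = 119.
Planner sets s_i = Σα_j = 12 for every i, so S^SO = 3·12 = 36.
W^SO = (Σα)·S^SO − ½·3·(Σα)² = (3/2)·12² = 216.
Deadweight loss = W^SO − W^NE = 97.

97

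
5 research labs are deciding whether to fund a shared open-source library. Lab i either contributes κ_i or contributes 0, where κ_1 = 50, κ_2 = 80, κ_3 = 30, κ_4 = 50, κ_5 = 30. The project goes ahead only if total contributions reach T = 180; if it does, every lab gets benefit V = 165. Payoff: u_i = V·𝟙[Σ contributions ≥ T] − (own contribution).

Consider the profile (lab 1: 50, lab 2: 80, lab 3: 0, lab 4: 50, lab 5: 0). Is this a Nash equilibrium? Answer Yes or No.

Total = 180 ≥ 180: provided.
Lab 1 (pledges 50, payoff 115): dropping to 0 → total 130, payoff 0. No gain.
Lab 2 (pledges 80, payoff 85): dropping to 0 → total 100, payoff 0. No gain.
Lab 3 (pledges 0, payoff 165): pledging 30 → total 210, payoff 135. No gain.
Lab 4 (pledges 50, payoff 115): dropping to 0 → total 130, payoff 0. No gain.
Lab 5 (pledges 0, payoff 165): pledging 30 → total 210, payoff 135. No gain.

Yes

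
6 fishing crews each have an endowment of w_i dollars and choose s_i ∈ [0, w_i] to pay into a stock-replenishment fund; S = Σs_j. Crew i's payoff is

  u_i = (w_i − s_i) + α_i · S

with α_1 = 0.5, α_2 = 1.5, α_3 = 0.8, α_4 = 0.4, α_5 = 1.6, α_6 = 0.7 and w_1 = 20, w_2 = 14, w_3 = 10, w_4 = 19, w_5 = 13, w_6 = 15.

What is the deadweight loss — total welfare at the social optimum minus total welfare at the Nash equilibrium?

288

∂u_i/∂s_i = α_i − 1, so crew i contributes w_i if α_i > 1, else 0.
α_i > 1 for i ∈ {2, 5}; NE contributions (0, 14, 0, 0, 13, 0), S = 27.
W^NE = Σw_i − S^NE + (Σα_i)·S^NE = 91 + 4.5·27 = 212.5.
Planner: ∂(Σu_j)/∂s_i = Σα_j − 1 = 4.5 > 0, so everyone contributes w_i; S^SO = 91, W^SO = 91 + 4.5·91 = 500.5.
Deadweight loss = 288.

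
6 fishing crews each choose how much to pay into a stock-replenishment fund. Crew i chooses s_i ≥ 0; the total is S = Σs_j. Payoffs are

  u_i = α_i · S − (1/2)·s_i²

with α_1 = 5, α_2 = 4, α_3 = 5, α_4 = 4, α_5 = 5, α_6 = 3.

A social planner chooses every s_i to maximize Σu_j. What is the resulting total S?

156

Planner FOC: ∂(Σu_j)/∂s_i = (Σα_j) − s_i = 0, so s_i^SO = Σα_j = 26 for every i; S^SO = 156.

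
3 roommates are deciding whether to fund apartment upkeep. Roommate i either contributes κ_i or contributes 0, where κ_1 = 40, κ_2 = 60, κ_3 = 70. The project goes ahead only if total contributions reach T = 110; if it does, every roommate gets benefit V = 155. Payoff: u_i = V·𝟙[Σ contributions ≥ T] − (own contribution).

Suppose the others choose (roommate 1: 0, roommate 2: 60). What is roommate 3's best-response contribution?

Others' total = 60. Contributing 70 brings total to 130 ≥ 110: gain V − κ_3 = 85.
Best response: 70.

70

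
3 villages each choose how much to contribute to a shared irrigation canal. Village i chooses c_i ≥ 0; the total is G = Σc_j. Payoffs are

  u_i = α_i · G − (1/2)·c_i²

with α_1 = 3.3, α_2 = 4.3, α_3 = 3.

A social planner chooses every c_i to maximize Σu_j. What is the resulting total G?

Planner FOC: ∂(Σu_j)/∂c_i = (Σα_j) − c_i = 0, so c_i^SO = Σα_j = 10.6 for every i; G^SO = 31.8.

31.8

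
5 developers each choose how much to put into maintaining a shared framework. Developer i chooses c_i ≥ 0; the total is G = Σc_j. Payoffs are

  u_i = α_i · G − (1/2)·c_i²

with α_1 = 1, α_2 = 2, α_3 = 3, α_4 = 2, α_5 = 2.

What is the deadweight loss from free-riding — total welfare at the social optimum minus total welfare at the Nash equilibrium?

161

Developer i's FOC: ∂u_i/∂c_i = α_i − c_i = 0, so c_i* = α_i.
NE contributions = (1, 2, 3, 2, 2); G = 10.
W^NE = (Σα)·G − ½Σα_i² = 10² − ½·22 = 89.
Planner sets c_i = Σα_j = 10 for every i, so G^SO = 5·10 = 50.
W^SO = (Σα)·G^SO − ½·5·(Σα)² = (5/2)·10² = 250.
Deadweight loss = W^SO − W^NE = 161.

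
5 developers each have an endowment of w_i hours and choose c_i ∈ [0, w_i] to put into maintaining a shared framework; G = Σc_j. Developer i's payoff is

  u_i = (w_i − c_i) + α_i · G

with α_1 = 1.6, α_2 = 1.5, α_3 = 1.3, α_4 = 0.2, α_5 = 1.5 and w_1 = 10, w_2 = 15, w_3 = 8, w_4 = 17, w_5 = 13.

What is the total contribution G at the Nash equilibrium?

46

∂u_i/∂c_i = α_i − 1, so developer i contributes w_i if α_i > 1, else 0.
α_i > 1 for i ∈ {1, 2, 3, 5}; NE contributions (10, 15, 8, 0, 13), G = 46.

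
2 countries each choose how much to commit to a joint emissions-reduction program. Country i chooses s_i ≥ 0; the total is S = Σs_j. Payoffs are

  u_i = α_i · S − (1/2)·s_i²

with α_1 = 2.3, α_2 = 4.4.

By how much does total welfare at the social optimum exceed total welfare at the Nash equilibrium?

12.325

Country i's FOC: ∂u_i/∂s_i = α_i − s_i = 0, so s_i* = α_i.
NE contributions = (2.3, 4.4); S = 6.7.
W^NE = (Σα)·S − ½Σα_i² = 6.7² − ½·24.65 = 32.565.
Planner sets s_i = Σα_j = 6.7 for every i, so S^SO = 2·6.7 = 13.4.
W^SO = (Σα)·S^SO − ½·2·(Σα)² = (2/2)·6.7² = 44.89.
Deadweight loss = W^SO − W^NE = 12.325.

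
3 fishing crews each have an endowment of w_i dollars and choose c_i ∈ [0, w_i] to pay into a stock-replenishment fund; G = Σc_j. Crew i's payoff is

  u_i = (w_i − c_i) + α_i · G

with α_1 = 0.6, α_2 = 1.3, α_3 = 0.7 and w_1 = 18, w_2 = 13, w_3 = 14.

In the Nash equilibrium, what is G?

13

∂u_i/∂c_i = α_i − 1, so crew i contributes w_i if α_i > 1, else 0.
α_i > 1 for i ∈ {2}; NE contributions (0, 13, 0), G = 13.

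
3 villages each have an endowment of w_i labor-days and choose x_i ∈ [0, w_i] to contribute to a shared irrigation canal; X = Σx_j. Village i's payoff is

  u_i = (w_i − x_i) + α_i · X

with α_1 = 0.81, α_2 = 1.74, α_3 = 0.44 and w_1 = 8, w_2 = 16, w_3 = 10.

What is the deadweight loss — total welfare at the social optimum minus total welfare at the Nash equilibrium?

35.82

∂u_i/∂x_i = α_i − 1, so village i contributes w_i if α_i > 1, else 0.
α_i > 1 for i ∈ {2}; NE contributions (0, 16, 0), X = 16.
W^NE = Σw_i − X^NE + (Σα_i)·X^NE = 34 + 1.99·16 = 65.84.
Planner: ∂(Σu_j)/∂x_i = Σα_j − 1 = 1.99 > 0, so everyone contributes w_i; X^SO = 34, W^SO = 34 + 1.99·34 = 101.66.
Deadweight loss = 35.82.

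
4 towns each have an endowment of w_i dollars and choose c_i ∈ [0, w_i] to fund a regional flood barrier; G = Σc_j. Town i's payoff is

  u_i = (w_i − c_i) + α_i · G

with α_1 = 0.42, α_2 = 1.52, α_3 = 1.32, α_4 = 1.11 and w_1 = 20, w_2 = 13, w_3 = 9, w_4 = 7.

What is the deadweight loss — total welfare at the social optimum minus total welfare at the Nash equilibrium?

∂u_i/∂c_i = α_i − 1, so town i contributes w_i if α_i > 1, else 0.
α_i > 1 for i ∈ {2, 3, 4}; NE contributions (0, 13, 9, 7), G = 29.
W^NE = Σw_i − G^NE + (Σα_i)·G^NE = 49 + 3.37·29 = 146.73.
Planner: ∂(Σu_j)/∂c_i = Σα_j − 1 = 3.37 > 0, so everyone contributes w_i; G^SO = 49, W^SO = 49 + 3.37·49 = 214.13.
Deadweight loss = 67.4.

67.4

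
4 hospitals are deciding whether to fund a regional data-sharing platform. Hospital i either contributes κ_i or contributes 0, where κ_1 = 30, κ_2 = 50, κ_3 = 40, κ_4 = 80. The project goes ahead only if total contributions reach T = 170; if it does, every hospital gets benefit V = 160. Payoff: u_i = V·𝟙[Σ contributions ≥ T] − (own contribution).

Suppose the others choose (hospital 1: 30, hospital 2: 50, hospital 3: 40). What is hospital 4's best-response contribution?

80

Others' total = 120. Contributing 80 brings total to 200 ≥ 170: gain V − κ_4 = 80.
Best response: 80.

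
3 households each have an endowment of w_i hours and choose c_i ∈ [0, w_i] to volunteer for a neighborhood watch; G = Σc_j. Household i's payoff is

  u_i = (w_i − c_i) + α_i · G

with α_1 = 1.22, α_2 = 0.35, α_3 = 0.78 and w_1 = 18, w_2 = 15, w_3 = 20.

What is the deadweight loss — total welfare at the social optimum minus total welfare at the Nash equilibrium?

47.25

∂u_i/∂c_i = α_i − 1, so household i contributes w_i if α_i > 1, else 0.
α_i > 1 for i ∈ {1}; NE contributions (18, 0, 0), G = 18.
W^NE = Σw_i − G^NE + (Σα_i)·G^NE = 53 + 1.35·18 = 77.3.
Planner: ∂(Σu_j)/∂c_i = Σα_j − 1 = 1.35 > 0, so everyone contributes w_i; G^SO = 53, W^SO = 53 + 1.35·53 = 124.55.
Deadweight loss = 47.25.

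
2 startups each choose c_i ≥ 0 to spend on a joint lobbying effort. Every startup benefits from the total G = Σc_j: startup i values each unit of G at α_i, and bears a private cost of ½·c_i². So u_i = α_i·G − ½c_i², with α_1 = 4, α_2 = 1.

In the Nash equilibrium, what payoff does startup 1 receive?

Startup i's FOC: ∂u_i/∂c_i = α_i − c_i = 0, so c_i* = α_i.
NE contributions = (4, 1); G = 5.
u_1 = α_1·G − ½·(c_1)² = 4·5 − ½·4² = 12.

12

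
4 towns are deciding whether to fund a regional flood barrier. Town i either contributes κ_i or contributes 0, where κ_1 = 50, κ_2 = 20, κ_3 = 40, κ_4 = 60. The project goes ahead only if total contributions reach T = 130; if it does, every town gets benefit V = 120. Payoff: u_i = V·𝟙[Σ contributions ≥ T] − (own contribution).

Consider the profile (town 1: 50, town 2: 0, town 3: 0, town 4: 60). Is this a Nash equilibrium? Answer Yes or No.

Total = 110 < 130: not provided.
Town 1 (pledges 50, payoff -50): dropping to 0 → total 60, payoff 0. Profitable deviation.

No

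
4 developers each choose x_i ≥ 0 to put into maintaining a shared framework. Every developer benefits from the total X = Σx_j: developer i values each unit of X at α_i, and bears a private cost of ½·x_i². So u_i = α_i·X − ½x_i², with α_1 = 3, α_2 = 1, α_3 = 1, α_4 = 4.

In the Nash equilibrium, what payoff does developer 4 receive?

28

Developer i's FOC: ∂u_i/∂x_i = α_i − x_i = 0, so x_i* = α_i.
NE contributions = (3, 1, 1, 4); X = 9.
u_4 = α_4·X − ½·(x_4)² = 4·9 − ½·4² = 28.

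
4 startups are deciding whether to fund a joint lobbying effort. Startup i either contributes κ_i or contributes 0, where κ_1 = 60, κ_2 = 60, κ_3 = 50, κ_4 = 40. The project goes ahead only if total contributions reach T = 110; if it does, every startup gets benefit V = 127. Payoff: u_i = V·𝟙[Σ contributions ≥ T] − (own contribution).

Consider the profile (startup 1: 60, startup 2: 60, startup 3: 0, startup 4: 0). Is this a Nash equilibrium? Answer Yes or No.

Total = 120 ≥ 110: provided.
Startup 1 (pledges 60, payoff 67): dropping to 0 → total 60, payoff 0. No gain.
Startup 2 (pledges 60, payoff 67): dropping to 0 → total 60, payoff 0. No gain.
Startup 3 (pledges 0, payoff 127): pledging 50 → total 170, payoff 77. No gain.
Startup 4 (pledges 0, payoff 127): pledging 40 → total 160, payoff 87. No gain.

Yes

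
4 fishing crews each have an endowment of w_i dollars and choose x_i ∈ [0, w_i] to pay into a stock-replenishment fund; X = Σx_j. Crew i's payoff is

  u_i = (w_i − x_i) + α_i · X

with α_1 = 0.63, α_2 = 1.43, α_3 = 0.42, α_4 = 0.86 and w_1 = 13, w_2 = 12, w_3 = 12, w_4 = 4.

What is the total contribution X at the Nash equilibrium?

∂u_i/∂x_i = α_i − 1, so crew i contributes w_i if α_i > 1, else 0.
α_i > 1 for i ∈ {2}; NE contributions (0, 12, 0, 0), X = 12.

12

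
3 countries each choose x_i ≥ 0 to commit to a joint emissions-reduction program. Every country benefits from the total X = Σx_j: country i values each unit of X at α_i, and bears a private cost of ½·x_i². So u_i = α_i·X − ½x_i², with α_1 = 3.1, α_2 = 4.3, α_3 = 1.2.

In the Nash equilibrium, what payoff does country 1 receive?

21.855

Country i's FOC: ∂u_i/∂x_i = α_i − x_i = 0, so x_i* = α_i.
NE contributions = (3.1, 4.3, 1.2); X = 8.6.
u_1 = α_1·X − ½·(x_1)² = 3.1·8.6 − ½·3.1² = 21.855.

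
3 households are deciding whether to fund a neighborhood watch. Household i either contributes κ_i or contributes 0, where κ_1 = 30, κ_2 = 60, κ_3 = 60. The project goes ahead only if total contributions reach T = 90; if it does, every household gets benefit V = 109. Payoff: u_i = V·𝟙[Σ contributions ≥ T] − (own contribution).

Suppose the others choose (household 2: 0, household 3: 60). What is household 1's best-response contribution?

30

Others' total = 60. Contributing 30 brings total to 90 ≥ 90: gain V − κ_1 = 79.
Best response: 30.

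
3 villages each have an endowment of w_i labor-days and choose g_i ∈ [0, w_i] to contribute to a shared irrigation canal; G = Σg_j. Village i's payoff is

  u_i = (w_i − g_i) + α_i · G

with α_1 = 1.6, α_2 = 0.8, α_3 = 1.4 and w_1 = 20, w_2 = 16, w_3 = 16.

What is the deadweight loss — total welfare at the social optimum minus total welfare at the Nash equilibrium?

∂u_i/∂g_i = α_i − 1, so village i contributes w_i if α_i > 1, else 0.
α_i > 1 for i ∈ {1, 3}; NE contributions (20, 0, 16), G = 36.
W^NE = Σw_i − G^NE + (Σα_i)·G^NE = 52 + 2.8·36 = 152.8.
Planner: ∂(Σu_j)/∂g_i = Σα_j − 1 = 2.8 > 0, so everyone contributes w_i; G^SO = 52, W^SO = 52 + 2.8·52 = 197.6.
Deadweight loss = 44.8.

44.8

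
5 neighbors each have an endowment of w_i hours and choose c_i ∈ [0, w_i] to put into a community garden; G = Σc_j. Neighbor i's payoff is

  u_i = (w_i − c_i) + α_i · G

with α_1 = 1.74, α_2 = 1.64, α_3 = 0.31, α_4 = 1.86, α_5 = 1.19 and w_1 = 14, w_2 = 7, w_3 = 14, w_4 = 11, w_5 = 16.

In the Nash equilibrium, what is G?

48

∂u_i/∂c_i = α_i − 1, so neighbor i contributes w_i if α_i > 1, else 0.
α_i > 1 for i ∈ {1, 2, 4, 5}; NE contributions (14, 7, 0, 11, 16), G = 48.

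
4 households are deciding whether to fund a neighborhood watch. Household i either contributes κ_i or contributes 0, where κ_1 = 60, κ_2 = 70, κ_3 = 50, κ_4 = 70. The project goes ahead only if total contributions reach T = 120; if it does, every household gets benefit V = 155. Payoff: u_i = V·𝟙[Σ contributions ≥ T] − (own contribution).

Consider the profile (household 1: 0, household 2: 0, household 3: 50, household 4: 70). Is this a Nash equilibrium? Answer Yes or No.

Total = 120 ≥ 120: provided.
Household 1 (pledges 0, payoff 155): pledging 60 → total 180, payoff 95. No gain.
Household 2 (pledges 0, payoff 155): pledging 70 → total 190, payoff 85. No gain.
Household 3 (pledges 50, payoff 105): dropping to 0 → total 70, payoff 0. No gain.
Household 4 (pledges 70, payoff 85): dropping to 0 → total 50, payoff 0. No gain.

Yes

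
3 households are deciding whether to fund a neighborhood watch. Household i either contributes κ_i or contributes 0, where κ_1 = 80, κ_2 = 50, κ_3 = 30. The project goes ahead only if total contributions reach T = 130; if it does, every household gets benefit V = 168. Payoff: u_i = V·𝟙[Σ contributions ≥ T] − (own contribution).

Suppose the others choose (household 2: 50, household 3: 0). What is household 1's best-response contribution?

80

Others' total = 50. Contributing 80 brings total to 130 ≥ 130: gain V − κ_1 = 88.
Best response: 80.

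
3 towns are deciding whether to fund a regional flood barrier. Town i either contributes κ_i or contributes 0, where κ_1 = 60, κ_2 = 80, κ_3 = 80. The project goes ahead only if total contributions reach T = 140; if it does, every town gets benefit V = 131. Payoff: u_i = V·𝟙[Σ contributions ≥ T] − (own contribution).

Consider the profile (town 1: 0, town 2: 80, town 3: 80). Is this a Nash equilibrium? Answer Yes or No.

Yes

Total = 160 ≥ 140: provided.
Town 1 (pledges 0, payoff 131): pledging 60 → total 220, payoff 71. No gain.
Town 2 (pledges 80, payoff 51): dropping to 0 → total 80, payoff 0. No gain.
Town 3 (pledges 80, payoff 51): dropping to 0 → total 80, payoff 0. No gain.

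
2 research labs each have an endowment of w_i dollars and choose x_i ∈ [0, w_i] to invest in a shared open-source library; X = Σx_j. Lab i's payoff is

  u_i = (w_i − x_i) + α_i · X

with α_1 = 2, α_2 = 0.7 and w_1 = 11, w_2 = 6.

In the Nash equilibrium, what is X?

∂u_i/∂x_i = α_i − 1, so lab i contributes w_i if α_i > 1, else 0.
α_i > 1 for i ∈ {1}; NE contributions (11, 0), X = 11.

11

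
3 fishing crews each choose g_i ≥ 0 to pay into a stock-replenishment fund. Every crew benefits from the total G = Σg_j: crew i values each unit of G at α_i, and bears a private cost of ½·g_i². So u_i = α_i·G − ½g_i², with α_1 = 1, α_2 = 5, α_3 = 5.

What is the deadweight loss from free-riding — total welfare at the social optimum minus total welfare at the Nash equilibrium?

Crew i's FOC: ∂u_i/∂g_i = α_i − g_i = 0, so g_i* = α_i.
NE contributions = (1, 5, 5); G = 11.
W^NE = (Σα)·G − ½Σα_i² = 11² − ½·51 = 95.5.
Planner sets g_i = Σα_j = 11 for every i, so G^SO = 3·11 = 33.
W^SO = (Σα)·G^SO − ½·3·(Σα)² = (3/2)·11² = 181.5.
Deadweight loss = W^SO − W^NE = 86.

86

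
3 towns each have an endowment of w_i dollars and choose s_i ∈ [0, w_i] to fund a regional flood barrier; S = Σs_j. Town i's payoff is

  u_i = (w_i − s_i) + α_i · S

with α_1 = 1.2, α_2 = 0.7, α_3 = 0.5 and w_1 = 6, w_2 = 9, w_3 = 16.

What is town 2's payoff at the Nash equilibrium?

∂u_i/∂s_i = α_i − 1, so town i contributes w_i if α_i > 1, else 0.
α_i > 1 for i ∈ {1}; NE contributions (6, 0, 0), S = 6.
u_2 = (9 − 0) + 0.7·6 = 13.2.

13.2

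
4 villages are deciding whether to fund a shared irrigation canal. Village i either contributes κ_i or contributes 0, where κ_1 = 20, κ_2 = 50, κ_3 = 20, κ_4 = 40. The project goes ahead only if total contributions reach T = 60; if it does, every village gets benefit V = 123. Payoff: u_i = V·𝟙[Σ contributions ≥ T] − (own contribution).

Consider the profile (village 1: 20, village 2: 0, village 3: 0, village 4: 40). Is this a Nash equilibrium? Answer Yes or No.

Total = 60 ≥ 60: provided.
Village 1 (pledges 20, payoff 103): dropping to 0 → total 40, payoff 0. No gain.
Village 2 (pledges 0, payoff 123): pledging 50 → total 110, payoff 73. No gain.
Village 3 (pledges 0, payoff 123): pledging 20 → total 80, payoff 103. No gain.
Village 4 (pledges 40, payoff 83): dropping to 0 → total 20, payoff 0. No gain.

Yes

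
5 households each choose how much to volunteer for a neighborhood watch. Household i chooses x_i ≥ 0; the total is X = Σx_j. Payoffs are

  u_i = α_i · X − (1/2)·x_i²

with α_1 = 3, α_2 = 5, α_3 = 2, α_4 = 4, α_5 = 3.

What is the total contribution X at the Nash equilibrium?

Household i's FOC: ∂u_i/∂x_i = α_i − x_i = 0, so x_i* = α_i.
NE contributions = (3, 5, 2, 4, 3); X = 17.

17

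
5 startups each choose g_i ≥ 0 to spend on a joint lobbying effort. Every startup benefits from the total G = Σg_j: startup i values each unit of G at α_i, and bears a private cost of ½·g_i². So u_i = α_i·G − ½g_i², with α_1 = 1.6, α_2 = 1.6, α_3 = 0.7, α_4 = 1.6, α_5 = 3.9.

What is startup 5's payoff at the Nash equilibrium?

Startup i's FOC: ∂u_i/∂g_i = α_i − g_i = 0, so g_i* = α_i.
NE contributions = (1.6, 1.6, 0.7, 1.6, 3.9); G = 9.4.
u_5 = α_5·G − ½·(g_5)² = 3.9·9.4 − ½·3.9² = 29.055.

29.055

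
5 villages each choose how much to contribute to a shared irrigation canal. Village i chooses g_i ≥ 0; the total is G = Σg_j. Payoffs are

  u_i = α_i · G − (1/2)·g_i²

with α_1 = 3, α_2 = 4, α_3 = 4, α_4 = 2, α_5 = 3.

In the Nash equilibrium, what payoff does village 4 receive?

Village i's FOC: ∂u_i/∂g_i = α_i − g_i = 0, so g_i* = α_i.
NE contributions = (3, 4, 4, 2, 3); G = 16.
u_4 = α_4·G − ½·(g_4)² = 2·16 − ½·2² = 30.

30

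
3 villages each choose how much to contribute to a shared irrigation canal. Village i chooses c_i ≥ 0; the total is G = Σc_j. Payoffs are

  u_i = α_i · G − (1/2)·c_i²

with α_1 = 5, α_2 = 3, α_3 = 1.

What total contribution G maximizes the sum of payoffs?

27

Planner FOC: ∂(Σu_j)/∂c_i = (Σα_j) − c_i = 0, so c_i^SO = Σα_j = 9 for every i; G^SO = 27.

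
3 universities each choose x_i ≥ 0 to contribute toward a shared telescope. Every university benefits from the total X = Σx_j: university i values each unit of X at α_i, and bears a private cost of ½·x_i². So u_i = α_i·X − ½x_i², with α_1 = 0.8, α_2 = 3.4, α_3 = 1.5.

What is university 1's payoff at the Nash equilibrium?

University i's FOC: ∂u_i/∂x_i = α_i − x_i = 0, so x_i* = α_i.
NE contributions = (0.8, 3.4, 1.5); X = 5.7.
u_1 = α_1·X − ½·(x_1)² = 0.8·5.7 − ½·0.8² = 4.24.

4.24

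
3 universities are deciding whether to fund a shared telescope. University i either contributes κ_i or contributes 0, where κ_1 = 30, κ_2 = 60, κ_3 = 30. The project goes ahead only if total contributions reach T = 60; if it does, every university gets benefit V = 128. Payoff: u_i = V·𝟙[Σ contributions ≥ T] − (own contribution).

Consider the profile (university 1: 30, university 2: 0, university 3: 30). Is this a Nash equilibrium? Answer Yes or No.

Total = 60 ≥ 60: provided.
University 1 (pledges 30, payoff 98): dropping to 0 → total 30, payoff 0. No gain.
University 2 (pledges 0, payoff 128): pledging 60 → total 120, payoff 68. No gain.
University 3 (pledges 30, payoff 98): dropping to 0 → total 30, payoff 0. No gain.

Yes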